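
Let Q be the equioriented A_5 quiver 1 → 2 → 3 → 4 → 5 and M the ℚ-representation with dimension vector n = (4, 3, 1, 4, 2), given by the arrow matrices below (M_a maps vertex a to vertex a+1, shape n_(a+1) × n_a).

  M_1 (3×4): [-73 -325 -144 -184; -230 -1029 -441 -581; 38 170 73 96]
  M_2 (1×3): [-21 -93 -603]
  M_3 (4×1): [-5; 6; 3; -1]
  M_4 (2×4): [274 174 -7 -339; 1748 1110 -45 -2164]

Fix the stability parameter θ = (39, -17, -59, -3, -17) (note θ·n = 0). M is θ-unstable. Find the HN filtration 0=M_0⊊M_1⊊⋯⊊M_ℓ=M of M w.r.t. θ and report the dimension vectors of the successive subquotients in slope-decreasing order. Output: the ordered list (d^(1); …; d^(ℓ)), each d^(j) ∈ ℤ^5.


Via rank(M_{q-1}∘⋯∘M_p): M ≅ I[1,1], I[1,2]^2, I[1,5], I[4,4]^2, I[4,5].
μ_θ-semistable layers: μ^(1)=39; μ^(2)=11; μ^(3)=-3; μ^(4)=-10; μ^(5)=-37/3

((1, 0, 0, 0, 0); (2, 2, 0, 0, 0); (0, 0, 0, 2, 0); (0, 0, 0, 2, 2); (1, 1, 1, 0, 0))


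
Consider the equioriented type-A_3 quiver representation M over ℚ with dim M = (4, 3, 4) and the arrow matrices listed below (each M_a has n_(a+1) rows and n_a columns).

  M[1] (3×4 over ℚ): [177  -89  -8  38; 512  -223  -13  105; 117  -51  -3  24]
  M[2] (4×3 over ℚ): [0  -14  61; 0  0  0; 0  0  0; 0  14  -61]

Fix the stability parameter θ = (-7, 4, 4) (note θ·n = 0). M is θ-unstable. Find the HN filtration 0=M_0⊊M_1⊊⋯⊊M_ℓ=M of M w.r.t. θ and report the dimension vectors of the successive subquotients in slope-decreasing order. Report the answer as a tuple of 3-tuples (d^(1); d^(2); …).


Via rank(M_{q-1}∘⋯∘M_p): M ≅ I[1,1], I[1,2]^2, I[1,3], I[3,3]^3.
μ_θ-semistable layers: μ^(1)=4; μ^(2)=-7

((0, 3, 4); (4, 0, 0))


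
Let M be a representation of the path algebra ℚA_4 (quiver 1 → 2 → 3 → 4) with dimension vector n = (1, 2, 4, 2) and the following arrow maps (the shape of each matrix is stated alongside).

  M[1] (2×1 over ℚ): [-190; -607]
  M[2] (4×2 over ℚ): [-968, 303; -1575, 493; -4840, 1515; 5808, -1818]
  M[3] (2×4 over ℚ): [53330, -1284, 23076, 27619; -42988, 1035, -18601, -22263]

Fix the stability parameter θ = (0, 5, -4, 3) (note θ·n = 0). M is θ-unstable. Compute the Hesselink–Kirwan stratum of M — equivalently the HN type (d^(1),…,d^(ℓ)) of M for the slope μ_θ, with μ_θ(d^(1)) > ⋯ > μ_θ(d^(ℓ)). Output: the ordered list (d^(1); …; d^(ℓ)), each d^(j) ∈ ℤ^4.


Barcode: M ≅ I[1,4], I[2,3], I[3,3], I[3,4]. HN layers by μ_θ (4 steps, strictly decreasing):
  μ^(1)=3; μ^(2)=1/2; μ^(3)=0; μ^(4)=-4

((0, 0, 0, 2); (0, 2, 2, 0); (1, 0, 0, 0); (0, 0, 2, 0))


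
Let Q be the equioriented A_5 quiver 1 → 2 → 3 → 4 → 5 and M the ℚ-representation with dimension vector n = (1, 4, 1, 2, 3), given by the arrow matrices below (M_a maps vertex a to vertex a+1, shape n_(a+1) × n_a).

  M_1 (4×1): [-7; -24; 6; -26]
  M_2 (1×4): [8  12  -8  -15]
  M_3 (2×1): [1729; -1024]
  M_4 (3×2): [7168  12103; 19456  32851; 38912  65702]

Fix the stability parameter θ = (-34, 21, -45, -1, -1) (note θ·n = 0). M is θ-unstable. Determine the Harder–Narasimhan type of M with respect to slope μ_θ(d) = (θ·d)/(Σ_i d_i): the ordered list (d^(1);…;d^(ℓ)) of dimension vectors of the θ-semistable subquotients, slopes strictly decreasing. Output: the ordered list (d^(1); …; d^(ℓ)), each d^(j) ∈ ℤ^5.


Barcode: M ≅ I[1,4], I[2,2]^3, I[4,5], I[5,5]^2. HN layers by μ_θ (4 steps, strictly decreasing):
  μ^(1)=21; μ^(2)=-1; μ^(3)=-12; μ^(4)=-34

((0, 3, 0, 0, 0); (0, 0, 0, 2, 3); (0, 1, 1, 0, 0); (1, 0, 0, 0, 0))


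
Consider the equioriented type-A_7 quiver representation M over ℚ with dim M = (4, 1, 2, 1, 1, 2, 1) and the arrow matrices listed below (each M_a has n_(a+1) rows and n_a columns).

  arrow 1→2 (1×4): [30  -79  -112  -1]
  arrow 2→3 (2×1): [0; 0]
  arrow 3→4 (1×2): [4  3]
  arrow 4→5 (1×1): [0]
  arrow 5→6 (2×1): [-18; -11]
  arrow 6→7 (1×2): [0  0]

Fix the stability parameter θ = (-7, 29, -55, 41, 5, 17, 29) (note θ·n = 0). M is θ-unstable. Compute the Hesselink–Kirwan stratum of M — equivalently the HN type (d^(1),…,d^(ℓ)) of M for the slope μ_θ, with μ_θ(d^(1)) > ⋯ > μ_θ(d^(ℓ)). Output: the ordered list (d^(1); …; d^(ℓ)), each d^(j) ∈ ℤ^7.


Barcode: M ≅ I[1,1]^3, I[1,2], I[3,3], I[3,4], I[5,6], I[6,6], I[7,7]. HN layers by μ_θ (6 steps, strictly decreasing):
  μ^(1)=41; μ^(2)=29; μ^(3)=17; μ^(4)=5; μ^(5)=-7; μ^(6)=-55

((0, 0, 0, 1, 0, 0, 0); (0, 1, 0, 0, 0, 0, 1); (0, 0, 0, 0, 0, 2, 0); (0, 0, 0, 0, 1, 0, 0); (4, 0, 0, 0, 0, 0, 0); (0, 0, 2, 0, 0, 0, 0))


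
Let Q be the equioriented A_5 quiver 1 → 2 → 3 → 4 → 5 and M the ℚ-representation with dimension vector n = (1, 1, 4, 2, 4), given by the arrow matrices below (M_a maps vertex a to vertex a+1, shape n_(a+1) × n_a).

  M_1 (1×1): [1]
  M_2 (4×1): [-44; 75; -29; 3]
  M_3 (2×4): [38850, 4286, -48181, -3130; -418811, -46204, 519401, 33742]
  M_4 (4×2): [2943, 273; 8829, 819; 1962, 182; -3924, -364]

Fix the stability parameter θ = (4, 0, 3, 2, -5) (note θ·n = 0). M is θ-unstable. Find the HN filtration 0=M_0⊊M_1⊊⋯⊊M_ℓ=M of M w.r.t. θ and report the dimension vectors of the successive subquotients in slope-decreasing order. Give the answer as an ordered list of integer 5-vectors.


Via rank(M_{q-1}∘⋯∘M_p): M ≅ I[1,4], I[3,3]^2, I[3,5], I[5,5]^3.
μ_θ-semistable layers: μ^(1)=3; μ^(2)=5/2; μ^(3)=2; μ^(4)=0; μ^(5)=-5

((0, 0, 2, 0, 0); (0, 0, 1, 1, 0); (1, 1, 0, 0, 0); (0, 0, 1, 1, 1); (0, 0, 0, 0, 3))


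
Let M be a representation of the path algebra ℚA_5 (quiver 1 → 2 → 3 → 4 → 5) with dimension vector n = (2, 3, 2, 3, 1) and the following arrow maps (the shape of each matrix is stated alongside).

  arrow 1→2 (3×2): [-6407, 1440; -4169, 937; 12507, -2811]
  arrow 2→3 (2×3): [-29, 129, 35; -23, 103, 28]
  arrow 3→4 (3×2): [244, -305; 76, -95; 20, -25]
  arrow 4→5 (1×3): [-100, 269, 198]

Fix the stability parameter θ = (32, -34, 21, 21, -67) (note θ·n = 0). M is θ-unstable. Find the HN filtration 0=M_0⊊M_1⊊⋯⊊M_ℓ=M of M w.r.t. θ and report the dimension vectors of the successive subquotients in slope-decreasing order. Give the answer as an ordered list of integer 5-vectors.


Interval decomposition of M: I[1,3], I[1,5], I[2,2], I[4,4]^2.
HN type (ℓ=4): μ^(1)=21; μ^(2)=-1; μ^(3)=-27/5; μ^(4)=-34

((0, 0, 1, 2, 0); (1, 1, 0, 0, 0); (1, 1, 1, 1, 1); (0, 1, 0, 0, 0))


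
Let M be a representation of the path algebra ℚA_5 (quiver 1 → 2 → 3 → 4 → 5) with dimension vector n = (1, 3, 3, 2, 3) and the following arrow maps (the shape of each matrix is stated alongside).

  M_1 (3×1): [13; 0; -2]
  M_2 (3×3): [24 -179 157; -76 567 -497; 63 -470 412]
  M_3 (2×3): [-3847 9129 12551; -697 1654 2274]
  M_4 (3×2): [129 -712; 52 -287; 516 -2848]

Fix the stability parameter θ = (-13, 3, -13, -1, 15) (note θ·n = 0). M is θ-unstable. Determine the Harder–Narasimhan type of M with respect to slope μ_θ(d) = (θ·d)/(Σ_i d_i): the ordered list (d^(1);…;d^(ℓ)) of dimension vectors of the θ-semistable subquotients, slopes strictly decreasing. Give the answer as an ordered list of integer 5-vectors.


Barcode: M ≅ I[1,5], I[2,2], I[2,5], I[3,3], I[5,5]. HN layers by μ_θ (5 steps, strictly decreasing):
  μ^(1)=15; μ^(2)=3; μ^(3)=-1; μ^(4)=-5; μ^(5)=-13

((0, 0, 0, 0, 3); (0, 1, 0, 0, 0); (0, 0, 0, 2, 0); (0, 2, 2, 0, 0); (1, 0, 1, 0, 0))


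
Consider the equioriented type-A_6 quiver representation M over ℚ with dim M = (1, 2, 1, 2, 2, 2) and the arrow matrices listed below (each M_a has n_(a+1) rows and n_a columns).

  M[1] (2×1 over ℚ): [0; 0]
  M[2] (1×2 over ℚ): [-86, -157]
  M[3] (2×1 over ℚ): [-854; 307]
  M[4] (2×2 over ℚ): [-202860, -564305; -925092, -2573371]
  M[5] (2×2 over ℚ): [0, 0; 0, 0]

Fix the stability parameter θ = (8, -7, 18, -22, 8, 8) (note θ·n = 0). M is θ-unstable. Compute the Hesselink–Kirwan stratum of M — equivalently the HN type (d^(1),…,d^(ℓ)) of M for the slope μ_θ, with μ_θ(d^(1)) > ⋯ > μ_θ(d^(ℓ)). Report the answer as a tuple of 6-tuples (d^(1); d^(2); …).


Interval decomposition of M: I[1,1], I[2,2], I[2,5], I[4,4], I[5,5], I[6,6]^2.
HN type (ℓ=4): μ^(1)=8; μ^(2)=-2; μ^(3)=-7; μ^(4)=-22

((1, 0, 0, 0, 2, 2); (0, 0, 1, 1, 0, 0); (0, 2, 0, 0, 0, 0); (0, 0, 0, 1, 0, 0))


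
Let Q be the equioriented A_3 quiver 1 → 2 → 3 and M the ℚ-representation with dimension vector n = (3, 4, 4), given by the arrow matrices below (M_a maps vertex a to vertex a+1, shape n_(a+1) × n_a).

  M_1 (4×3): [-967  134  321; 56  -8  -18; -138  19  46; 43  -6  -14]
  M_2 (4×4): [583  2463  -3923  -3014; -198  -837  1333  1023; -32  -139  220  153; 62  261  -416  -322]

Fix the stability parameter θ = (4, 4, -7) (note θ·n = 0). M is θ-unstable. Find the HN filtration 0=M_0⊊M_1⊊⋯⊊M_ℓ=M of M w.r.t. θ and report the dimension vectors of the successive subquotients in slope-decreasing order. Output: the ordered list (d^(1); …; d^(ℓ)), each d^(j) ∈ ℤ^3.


Via rank(M_{q-1}∘⋯∘M_p): M ≅ I[1,3]^3, I[2,3].
μ_θ-semistable layers: μ^(1)=1/3; μ^(2)=-3/2

((3, 3, 3); (0, 1, 1))


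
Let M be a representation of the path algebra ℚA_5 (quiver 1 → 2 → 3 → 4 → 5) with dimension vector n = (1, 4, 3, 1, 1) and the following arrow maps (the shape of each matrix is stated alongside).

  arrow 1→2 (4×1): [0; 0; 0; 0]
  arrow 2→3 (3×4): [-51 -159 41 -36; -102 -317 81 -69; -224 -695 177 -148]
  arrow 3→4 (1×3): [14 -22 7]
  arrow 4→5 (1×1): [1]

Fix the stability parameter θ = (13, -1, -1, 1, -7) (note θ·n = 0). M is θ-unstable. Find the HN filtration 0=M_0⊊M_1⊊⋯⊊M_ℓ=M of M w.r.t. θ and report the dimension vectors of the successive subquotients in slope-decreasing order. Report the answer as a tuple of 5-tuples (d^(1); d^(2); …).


Via rank(M_{q-1}∘⋯∘M_p): M ≅ I[1,1], I[2,2], I[2,3]^2, I[2,5].
μ_θ-semistable layers: μ^(1)=13; μ^(2)=-1; μ^(3)=-2

((1, 0, 0, 0, 0); (0, 3, 2, 0, 0); (0, 1, 1, 1, 1))


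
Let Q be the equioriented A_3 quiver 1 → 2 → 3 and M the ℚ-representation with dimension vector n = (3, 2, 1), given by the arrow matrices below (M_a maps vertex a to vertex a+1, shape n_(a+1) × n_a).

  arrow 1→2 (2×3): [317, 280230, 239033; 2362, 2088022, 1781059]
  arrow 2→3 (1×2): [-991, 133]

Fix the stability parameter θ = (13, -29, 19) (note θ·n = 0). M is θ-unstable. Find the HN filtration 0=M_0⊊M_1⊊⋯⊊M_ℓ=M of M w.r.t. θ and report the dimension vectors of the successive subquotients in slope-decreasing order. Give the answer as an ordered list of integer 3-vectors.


Barcode: M ≅ I[1,1], I[1,2], I[1,3]. HN layers by μ_θ (3 steps, strictly decreasing):
  μ^(1)=19; μ^(2)=13; μ^(3)=-8

((0, 0, 1); (1, 0, 0); (2, 2, 0))


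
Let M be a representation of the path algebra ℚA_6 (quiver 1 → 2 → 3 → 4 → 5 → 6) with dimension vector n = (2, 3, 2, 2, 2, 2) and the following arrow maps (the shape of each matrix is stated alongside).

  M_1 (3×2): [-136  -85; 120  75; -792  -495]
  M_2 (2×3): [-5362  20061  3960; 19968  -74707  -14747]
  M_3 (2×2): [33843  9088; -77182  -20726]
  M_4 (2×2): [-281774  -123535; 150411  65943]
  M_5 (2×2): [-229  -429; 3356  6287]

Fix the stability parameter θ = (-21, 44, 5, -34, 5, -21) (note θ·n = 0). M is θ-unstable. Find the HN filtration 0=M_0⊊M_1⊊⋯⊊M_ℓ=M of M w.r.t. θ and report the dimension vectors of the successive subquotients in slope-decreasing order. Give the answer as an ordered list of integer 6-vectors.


Via rank(M_{q-1}∘⋯∘M_p): M ≅ I[1,1], I[1,6], I[2,2], I[2,6].
μ_θ-semistable layers: μ^(1)=44; μ^(2)=-1/5; μ^(3)=-21

((0, 1, 0, 0, 0, 0); (0, 2, 2, 2, 2, 2); (2, 0, 0, 0, 0, 0))


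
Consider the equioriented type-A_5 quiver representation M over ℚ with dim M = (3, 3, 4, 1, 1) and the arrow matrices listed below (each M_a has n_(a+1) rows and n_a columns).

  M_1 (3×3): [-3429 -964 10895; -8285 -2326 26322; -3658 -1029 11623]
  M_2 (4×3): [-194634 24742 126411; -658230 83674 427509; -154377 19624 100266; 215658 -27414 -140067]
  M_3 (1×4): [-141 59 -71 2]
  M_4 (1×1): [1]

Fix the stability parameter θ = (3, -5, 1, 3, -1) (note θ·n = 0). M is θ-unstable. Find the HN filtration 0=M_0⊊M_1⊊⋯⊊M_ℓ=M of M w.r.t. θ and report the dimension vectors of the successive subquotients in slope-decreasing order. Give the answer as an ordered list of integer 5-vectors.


Via rank(M_{q-1}∘⋯∘M_p): M ≅ I[1,2], I[1,3], I[1,5], I[3,3]^2.
μ_θ-semistable layers: μ^(1)=1; μ^(2)=-1

((0, 0, 4, 1, 1); (3, 3, 0, 0, 0))


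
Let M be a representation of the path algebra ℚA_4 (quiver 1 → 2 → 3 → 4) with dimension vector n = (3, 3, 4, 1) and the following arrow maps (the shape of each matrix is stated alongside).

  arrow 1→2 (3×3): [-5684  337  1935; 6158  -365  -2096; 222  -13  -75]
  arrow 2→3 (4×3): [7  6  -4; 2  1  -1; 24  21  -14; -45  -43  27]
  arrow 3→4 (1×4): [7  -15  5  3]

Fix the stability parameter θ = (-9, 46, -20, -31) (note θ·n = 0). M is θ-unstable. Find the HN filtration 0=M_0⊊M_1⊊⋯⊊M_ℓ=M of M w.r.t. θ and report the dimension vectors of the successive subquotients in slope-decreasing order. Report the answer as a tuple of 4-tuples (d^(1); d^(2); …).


Interval decomposition of M: I[1,3]^2, I[1,4], I[3,3].
HN type (ℓ=4): μ^(1)=13; μ^(2)=-5/3; μ^(3)=-9; μ^(4)=-20

((0, 2, 2, 0); (0, 1, 1, 1); (3, 0, 0, 0); (0, 0, 1, 0))


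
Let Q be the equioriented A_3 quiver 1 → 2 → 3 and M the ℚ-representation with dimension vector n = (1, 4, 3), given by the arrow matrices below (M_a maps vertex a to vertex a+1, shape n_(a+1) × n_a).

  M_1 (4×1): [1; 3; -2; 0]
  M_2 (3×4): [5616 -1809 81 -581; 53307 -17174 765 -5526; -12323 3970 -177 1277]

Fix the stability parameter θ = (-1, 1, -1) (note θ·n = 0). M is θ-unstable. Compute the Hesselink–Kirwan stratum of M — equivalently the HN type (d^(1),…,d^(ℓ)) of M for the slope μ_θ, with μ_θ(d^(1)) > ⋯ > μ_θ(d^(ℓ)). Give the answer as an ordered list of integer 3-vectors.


Interval decomposition of M: I[1,3], I[2,2], I[2,3]^2.
HN type (ℓ=3): μ^(1)=1; μ^(2)=0; μ^(3)=-1

((0, 1, 0); (0, 3, 3); (1, 0, 0))


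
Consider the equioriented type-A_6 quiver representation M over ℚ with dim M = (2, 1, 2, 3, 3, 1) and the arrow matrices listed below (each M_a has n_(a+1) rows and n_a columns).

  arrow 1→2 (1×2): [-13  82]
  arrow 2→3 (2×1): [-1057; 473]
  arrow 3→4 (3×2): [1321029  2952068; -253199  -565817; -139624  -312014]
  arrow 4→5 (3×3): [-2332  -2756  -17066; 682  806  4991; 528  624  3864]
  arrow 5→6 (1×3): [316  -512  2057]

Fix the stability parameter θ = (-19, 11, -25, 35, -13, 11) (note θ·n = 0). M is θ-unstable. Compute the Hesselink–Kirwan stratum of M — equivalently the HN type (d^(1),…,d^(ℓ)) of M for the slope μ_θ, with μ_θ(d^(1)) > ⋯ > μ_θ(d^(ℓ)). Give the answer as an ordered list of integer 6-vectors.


Via rank(M_{q-1}∘⋯∘M_p): M ≅ I[1,1], I[1,4], I[3,4], I[4,5], I[5,5], I[5,6].
μ_θ-semistable layers: μ^(1)=35; μ^(2)=11; μ^(3)=-7; μ^(4)=-13; μ^(5)=-19; μ^(6)=-25

((0, 0, 0, 2, 0, 0); (0, 0, 0, 1, 1, 1); (0, 1, 1, 0, 0, 0); (0, 0, 0, 0, 2, 0); (2, 0, 0, 0, 0, 0); (0, 0, 1, 0, 0, 0))


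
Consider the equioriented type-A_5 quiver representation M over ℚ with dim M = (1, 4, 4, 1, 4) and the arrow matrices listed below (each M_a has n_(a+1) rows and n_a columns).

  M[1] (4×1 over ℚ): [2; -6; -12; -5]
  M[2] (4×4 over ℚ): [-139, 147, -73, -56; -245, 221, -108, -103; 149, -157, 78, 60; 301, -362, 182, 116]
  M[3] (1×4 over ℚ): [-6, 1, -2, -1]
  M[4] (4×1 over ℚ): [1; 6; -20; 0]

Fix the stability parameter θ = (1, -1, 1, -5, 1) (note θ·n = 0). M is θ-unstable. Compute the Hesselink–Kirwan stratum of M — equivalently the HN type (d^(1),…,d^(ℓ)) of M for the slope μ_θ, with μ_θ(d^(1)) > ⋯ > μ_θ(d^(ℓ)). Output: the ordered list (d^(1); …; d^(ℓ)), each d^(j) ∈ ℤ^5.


Via rank(M_{q-1}∘⋯∘M_p): M ≅ I[1,5], I[2,3]^3, I[5,5]^3.
μ_θ-semistable layers: μ^(1)=1; μ^(2)=-1

((0, 0, 3, 0, 4); (1, 4, 1, 1, 0))


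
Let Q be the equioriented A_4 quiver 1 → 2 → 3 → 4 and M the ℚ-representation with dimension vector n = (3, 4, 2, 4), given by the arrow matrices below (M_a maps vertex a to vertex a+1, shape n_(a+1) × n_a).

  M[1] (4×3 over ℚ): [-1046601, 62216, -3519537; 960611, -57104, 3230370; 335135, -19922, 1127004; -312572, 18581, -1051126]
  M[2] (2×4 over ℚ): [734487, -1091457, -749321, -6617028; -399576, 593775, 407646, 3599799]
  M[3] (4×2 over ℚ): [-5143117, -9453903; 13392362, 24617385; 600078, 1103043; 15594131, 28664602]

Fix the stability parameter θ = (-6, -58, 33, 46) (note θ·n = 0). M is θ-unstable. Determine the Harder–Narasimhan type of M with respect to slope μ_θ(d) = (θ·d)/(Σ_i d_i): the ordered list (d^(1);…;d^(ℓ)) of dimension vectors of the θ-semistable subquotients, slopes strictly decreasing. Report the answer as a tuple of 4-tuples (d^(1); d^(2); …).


Interval decomposition of M: I[1,2], I[1,4]^2, I[2,2], I[4,4]^2.
HN type (ℓ=4): μ^(1)=46; μ^(2)=33; μ^(3)=-32; μ^(4)=-58

((0, 0, 0, 4); (0, 0, 2, 0); (3, 3, 0, 0); (0, 1, 0, 0))


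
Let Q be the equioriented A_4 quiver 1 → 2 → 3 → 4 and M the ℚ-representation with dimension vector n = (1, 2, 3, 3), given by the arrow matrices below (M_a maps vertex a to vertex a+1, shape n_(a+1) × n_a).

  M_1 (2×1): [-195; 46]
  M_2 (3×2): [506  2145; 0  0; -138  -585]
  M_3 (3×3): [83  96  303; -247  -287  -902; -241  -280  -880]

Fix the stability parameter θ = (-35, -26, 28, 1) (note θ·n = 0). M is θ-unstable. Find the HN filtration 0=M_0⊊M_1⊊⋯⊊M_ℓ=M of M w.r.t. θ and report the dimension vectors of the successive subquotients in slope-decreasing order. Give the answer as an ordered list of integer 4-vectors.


Interval decomposition of M: I[1,2], I[2,4], I[3,4]^2.
HN type (ℓ=3): μ^(1)=29/2; μ^(2)=-26; μ^(3)=-35

((0, 0, 3, 3); (0, 2, 0, 0); (1, 0, 0, 0))


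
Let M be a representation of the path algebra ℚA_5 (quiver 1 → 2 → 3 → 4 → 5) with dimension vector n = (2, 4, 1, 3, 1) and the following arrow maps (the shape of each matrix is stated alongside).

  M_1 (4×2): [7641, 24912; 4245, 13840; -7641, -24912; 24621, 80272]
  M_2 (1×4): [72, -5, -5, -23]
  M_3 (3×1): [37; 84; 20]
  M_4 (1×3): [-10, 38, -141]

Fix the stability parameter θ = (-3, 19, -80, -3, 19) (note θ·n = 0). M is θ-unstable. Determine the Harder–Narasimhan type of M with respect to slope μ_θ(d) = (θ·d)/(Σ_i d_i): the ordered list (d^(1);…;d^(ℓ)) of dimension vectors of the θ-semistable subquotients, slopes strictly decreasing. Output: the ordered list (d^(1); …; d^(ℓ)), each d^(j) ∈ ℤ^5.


Interval decomposition of M: I[1,1], I[1,5], I[2,2]^3, I[4,4]^2.
HN type (ℓ=3): μ^(1)=19; μ^(2)=-3; μ^(3)=-64/3

((0, 3, 0, 0, 1); (1, 0, 0, 3, 0); (1, 1, 1, 0, 0))


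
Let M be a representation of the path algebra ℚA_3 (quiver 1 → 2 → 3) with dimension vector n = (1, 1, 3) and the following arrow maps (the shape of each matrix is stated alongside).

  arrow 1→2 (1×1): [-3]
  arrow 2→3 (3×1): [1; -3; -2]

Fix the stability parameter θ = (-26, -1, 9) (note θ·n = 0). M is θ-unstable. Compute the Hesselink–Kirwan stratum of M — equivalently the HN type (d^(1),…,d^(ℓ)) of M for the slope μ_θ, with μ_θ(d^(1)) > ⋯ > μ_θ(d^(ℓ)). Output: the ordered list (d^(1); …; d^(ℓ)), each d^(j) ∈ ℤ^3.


Barcode: M ≅ I[1,3], I[3,3]^2. HN layers by μ_θ (3 steps, strictly decreasing):
  μ^(1)=9; μ^(2)=-1; μ^(3)=-26

((0, 0, 3); (0, 1, 0); (1, 0, 0))


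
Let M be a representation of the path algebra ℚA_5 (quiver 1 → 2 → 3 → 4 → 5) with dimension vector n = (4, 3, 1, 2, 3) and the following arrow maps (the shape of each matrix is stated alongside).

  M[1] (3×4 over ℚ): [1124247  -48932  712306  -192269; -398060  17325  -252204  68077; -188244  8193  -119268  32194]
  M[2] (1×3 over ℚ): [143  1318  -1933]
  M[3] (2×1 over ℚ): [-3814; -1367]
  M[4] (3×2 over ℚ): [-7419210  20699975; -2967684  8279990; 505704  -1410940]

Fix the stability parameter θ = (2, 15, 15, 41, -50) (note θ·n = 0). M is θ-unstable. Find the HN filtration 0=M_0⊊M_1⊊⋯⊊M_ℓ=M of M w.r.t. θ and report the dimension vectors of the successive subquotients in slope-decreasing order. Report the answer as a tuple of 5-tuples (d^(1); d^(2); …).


Interval decomposition of M: I[1,1], I[1,2]^2, I[1,5], I[4,4], I[5,5]^2.
HN type (ℓ=5): μ^(1)=41; μ^(2)=15; μ^(3)=21/4; μ^(4)=2; μ^(5)=-50

((0, 0, 0, 1, 0); (0, 2, 0, 0, 0); (0, 1, 1, 1, 1); (4, 0, 0, 0, 0); (0, 0, 0, 0, 2))


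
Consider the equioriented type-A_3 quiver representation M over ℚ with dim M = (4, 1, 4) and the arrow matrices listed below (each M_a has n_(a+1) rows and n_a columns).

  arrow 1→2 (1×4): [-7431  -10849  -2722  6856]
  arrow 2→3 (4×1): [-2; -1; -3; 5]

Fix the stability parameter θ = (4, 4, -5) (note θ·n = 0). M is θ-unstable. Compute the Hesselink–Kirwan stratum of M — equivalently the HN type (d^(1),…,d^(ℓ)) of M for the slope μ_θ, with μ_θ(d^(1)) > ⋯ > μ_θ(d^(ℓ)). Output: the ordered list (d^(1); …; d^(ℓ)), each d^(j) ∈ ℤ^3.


Via rank(M_{q-1}∘⋯∘M_p): M ≅ I[1,1]^3, I[1,3], I[3,3]^3.
μ_θ-semistable layers: μ^(1)=4; μ^(2)=1; μ^(3)=-5

((3, 0, 0); (1, 1, 1); (0, 0, 3))


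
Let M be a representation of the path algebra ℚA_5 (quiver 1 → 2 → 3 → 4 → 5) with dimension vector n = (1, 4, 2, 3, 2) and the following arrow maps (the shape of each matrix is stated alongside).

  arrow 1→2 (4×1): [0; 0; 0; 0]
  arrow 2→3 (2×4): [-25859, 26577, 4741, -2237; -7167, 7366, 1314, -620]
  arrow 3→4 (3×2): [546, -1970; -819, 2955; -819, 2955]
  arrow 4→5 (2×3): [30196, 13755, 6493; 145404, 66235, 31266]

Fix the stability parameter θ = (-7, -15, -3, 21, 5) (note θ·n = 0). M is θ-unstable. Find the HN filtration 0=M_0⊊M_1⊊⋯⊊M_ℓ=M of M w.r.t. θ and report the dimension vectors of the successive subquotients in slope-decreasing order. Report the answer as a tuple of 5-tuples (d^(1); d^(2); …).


Via rank(M_{q-1}∘⋯∘M_p): M ≅ I[1,1], I[2,2]^2, I[2,3], I[2,5], I[4,4], I[4,5].
μ_θ-semistable layers: μ^(1)=21; μ^(2)=13; μ^(3)=-3; μ^(4)=-7; μ^(5)=-15

((0, 0, 0, 1, 0); (0, 0, 0, 2, 2); (0, 0, 2, 0, 0); (1, 0, 0, 0, 0); (0, 4, 0, 0, 0))


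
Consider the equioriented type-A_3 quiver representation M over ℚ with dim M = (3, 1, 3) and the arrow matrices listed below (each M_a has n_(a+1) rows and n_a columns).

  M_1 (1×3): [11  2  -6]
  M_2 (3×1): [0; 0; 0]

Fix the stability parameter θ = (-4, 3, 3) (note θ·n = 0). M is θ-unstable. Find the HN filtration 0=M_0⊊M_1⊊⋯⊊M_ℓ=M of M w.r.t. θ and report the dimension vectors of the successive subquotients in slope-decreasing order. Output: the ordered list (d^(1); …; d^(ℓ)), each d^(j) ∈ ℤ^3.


Barcode: M ≅ I[1,1]^2, I[1,2], I[3,3]^3. HN layers by μ_θ (2 steps, strictly decreasing):
  μ^(1)=3; μ^(2)=-4

((0, 1, 3); (3, 0, 0))


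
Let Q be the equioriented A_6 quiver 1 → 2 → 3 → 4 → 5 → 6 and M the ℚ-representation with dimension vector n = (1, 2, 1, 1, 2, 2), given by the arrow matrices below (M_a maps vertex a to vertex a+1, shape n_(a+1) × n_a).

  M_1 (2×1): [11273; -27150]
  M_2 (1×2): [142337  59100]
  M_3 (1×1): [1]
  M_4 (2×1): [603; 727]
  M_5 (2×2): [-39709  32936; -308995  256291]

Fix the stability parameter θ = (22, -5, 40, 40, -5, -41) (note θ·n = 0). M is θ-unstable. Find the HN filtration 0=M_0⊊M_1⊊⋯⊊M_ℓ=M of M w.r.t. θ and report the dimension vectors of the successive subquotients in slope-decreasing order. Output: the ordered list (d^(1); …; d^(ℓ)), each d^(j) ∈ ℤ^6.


Interval decomposition of M: I[1,6], I[2,2], I[5,6].
HN type (ℓ=3): μ^(1)=17/2; μ^(2)=-5; μ^(3)=-23

((1, 1, 1, 1, 1, 1); (0, 1, 0, 0, 0, 0); (0, 0, 0, 0, 1, 1))


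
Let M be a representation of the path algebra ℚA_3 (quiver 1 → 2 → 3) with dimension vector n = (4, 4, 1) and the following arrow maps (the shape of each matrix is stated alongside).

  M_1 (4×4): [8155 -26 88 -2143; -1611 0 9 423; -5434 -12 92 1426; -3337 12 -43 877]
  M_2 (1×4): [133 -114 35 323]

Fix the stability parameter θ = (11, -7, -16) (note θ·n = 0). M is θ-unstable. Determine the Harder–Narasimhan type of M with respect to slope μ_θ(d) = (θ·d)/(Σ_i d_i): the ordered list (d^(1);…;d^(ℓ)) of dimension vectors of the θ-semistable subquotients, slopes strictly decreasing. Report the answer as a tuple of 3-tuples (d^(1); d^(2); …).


Barcode: M ≅ I[1,1]^2, I[1,2], I[1,3], I[2,2]^2. HN layers by μ_θ (4 steps, strictly decreasing):
  μ^(1)=11; μ^(2)=2; μ^(3)=-4; μ^(4)=-7

((2, 0, 0); (1, 1, 0); (1, 1, 1); (0, 2, 0))


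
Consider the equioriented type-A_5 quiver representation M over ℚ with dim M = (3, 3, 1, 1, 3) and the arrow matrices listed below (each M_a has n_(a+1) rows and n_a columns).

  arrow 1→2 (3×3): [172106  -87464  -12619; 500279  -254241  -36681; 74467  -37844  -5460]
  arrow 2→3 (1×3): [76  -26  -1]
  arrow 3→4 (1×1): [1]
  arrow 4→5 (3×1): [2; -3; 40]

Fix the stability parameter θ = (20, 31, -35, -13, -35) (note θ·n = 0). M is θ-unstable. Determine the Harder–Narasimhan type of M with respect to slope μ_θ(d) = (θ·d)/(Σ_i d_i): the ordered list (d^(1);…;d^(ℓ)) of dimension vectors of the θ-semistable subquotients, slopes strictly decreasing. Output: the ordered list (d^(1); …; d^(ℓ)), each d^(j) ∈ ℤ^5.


Via rank(M_{q-1}∘⋯∘M_p): M ≅ I[1,2]^2, I[1,5], I[5,5]^2.
μ_θ-semistable layers: μ^(1)=31; μ^(2)=20; μ^(3)=-32/5; μ^(4)=-35

((0, 2, 0, 0, 0); (2, 0, 0, 0, 0); (1, 1, 1, 1, 1); (0, 0, 0, 0, 2))


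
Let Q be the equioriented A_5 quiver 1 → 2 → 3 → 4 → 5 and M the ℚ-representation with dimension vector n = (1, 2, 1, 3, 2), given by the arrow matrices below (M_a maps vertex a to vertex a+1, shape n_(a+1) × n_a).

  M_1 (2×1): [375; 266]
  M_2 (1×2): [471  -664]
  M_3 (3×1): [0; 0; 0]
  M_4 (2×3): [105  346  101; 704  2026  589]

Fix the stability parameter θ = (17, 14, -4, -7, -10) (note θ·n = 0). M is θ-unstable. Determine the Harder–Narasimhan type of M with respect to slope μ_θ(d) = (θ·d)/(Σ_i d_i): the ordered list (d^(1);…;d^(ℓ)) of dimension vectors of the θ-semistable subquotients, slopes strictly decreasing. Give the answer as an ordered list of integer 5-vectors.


Interval decomposition of M: I[1,3], I[2,2], I[4,4], I[4,5]^2.
HN type (ℓ=4): μ^(1)=14; μ^(2)=9; μ^(3)=-7; μ^(4)=-17/2

((0, 1, 0, 0, 0); (1, 1, 1, 0, 0); (0, 0, 0, 1, 0); (0, 0, 0, 2, 2))


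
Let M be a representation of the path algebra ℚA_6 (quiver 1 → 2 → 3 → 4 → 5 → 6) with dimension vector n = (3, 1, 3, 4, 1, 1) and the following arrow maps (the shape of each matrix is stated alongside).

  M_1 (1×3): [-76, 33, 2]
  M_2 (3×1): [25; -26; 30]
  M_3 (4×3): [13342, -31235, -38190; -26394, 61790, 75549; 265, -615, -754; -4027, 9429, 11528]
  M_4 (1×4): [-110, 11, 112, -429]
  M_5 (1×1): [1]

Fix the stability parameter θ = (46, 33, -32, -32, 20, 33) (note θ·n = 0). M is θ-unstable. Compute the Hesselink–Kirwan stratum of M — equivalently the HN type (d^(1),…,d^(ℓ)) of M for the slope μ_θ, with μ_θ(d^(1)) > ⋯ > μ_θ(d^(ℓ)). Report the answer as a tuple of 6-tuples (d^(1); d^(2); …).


Interval decomposition of M: I[1,1]^2, I[1,6], I[3,4]^2, I[4,4].
HN type (ℓ=5): μ^(1)=46; μ^(2)=33; μ^(3)=20; μ^(4)=15/4; μ^(5)=-32

((2, 0, 0, 0, 0, 0); (0, 0, 0, 0, 0, 1); (0, 0, 0, 0, 1, 0); (1, 1, 1, 1, 0, 0); (0, 0, 2, 3, 0, 0))


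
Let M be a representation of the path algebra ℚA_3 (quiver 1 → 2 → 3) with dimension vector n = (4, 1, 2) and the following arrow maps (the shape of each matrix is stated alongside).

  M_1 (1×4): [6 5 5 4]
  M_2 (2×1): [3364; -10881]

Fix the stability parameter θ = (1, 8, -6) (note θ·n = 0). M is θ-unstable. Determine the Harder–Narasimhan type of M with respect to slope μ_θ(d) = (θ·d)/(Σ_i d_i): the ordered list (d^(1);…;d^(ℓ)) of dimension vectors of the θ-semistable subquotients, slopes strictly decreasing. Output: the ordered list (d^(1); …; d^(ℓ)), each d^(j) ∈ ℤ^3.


Via rank(M_{q-1}∘⋯∘M_p): M ≅ I[1,1]^3, I[1,3], I[3,3].
μ_θ-semistable layers: μ^(1)=1; μ^(2)=-6

((4, 1, 1); (0, 0, 1))


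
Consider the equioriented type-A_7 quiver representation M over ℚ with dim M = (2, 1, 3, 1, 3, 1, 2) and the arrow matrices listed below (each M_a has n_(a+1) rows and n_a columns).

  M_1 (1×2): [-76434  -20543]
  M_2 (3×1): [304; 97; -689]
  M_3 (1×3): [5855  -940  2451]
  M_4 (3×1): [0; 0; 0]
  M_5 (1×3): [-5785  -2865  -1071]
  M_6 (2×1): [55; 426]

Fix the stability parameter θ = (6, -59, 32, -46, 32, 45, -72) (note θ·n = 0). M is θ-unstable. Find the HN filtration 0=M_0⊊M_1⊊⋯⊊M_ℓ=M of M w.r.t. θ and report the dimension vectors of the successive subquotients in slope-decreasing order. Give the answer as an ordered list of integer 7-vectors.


Barcode: M ≅ I[1,1], I[1,4], I[3,3]^2, I[5,5]^2, I[5,7], I[7,7]. HN layers by μ_θ (6 steps, strictly decreasing):
  μ^(1)=32; μ^(2)=6; μ^(3)=5/3; μ^(4)=-7; μ^(5)=-53/2; μ^(6)=-72

((0, 0, 2, 0, 2, 0, 0); (1, 0, 0, 0, 0, 0, 0); (0, 0, 0, 0, 1, 1, 1); (0, 0, 1, 1, 0, 0, 0); (1, 1, 0, 0, 0, 0, 0); (0, 0, 0, 0, 0, 0, 1))


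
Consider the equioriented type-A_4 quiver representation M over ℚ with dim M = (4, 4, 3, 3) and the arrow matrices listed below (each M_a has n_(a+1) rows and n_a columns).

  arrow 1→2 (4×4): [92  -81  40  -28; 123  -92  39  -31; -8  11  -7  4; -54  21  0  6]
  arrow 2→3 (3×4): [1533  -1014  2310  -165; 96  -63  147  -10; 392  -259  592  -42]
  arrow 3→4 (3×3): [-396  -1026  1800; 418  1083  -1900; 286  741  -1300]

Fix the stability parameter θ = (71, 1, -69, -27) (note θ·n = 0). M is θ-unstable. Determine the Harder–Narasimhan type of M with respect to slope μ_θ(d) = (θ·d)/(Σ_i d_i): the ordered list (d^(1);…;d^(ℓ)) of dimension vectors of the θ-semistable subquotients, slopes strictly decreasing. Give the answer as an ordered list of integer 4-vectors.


Interval decomposition of M: I[1,1], I[1,2], I[1,3], I[1,4], I[2,3], I[4,4]^2.
HN type (ℓ=6): μ^(1)=71; μ^(2)=36; μ^(3)=1; μ^(4)=-6; μ^(5)=-27; μ^(6)=-34

((1, 0, 0, 0); (1, 1, 0, 0); (1, 1, 1, 0); (1, 1, 1, 1); (0, 0, 0, 2); (0, 1, 1, 0))


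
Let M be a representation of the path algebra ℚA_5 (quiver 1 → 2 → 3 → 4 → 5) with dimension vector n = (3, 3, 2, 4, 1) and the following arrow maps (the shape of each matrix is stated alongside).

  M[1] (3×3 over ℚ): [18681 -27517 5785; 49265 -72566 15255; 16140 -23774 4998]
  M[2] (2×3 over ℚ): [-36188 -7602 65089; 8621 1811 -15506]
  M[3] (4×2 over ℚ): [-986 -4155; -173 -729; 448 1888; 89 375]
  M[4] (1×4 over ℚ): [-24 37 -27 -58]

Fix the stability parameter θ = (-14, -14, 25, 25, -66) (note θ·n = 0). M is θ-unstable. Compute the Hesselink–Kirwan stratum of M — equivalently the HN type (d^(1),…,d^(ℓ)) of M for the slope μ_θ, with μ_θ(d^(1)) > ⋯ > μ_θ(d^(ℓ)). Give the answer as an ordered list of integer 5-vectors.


Interval decomposition of M: I[1,2], I[1,4], I[1,5], I[4,4]^2.
HN type (ℓ=3): μ^(1)=25; μ^(2)=-16/3; μ^(3)=-14

((0, 0, 1, 3, 0); (0, 0, 1, 1, 1); (3, 3, 0, 0, 0))


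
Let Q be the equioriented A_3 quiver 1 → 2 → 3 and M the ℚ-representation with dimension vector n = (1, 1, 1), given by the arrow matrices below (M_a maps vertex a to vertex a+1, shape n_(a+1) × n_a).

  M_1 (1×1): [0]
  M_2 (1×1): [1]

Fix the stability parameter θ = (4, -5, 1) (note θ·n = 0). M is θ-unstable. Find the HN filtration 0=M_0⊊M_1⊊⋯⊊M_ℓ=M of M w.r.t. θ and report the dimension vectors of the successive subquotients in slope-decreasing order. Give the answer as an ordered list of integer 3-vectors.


Interval decomposition of M: I[1,1], I[2,3].
HN type (ℓ=3): μ^(1)=4; μ^(2)=1; μ^(3)=-5

((1, 0, 0); (0, 0, 1); (0, 1, 0))


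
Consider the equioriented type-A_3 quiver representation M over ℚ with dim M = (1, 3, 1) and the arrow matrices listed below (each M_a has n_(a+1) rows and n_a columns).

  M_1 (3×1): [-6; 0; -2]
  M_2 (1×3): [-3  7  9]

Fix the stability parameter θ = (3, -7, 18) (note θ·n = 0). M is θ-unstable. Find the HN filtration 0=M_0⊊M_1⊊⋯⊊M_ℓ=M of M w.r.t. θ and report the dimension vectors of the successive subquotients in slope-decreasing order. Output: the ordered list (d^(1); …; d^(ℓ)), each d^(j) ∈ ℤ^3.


Interval decomposition of M: I[1,2], I[2,2], I[2,3].
HN type (ℓ=3): μ^(1)=18; μ^(2)=-2; μ^(3)=-7

((0, 0, 1); (1, 1, 0); (0, 2, 0))


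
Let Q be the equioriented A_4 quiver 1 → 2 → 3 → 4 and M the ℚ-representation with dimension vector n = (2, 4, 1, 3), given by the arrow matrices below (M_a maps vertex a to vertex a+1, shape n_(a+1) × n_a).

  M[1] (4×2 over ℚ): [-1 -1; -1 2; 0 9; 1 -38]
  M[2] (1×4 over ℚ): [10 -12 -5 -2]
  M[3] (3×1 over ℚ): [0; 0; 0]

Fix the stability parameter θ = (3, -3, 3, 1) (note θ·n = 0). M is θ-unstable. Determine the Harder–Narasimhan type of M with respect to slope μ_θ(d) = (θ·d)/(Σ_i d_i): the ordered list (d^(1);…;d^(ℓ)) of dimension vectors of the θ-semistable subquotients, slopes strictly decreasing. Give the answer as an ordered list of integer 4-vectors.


Interval decomposition of M: I[1,2], I[1,3], I[2,2]^2, I[4,4]^3.
HN type (ℓ=4): μ^(1)=3; μ^(2)=1; μ^(3)=0; μ^(4)=-3

((0, 0, 1, 0); (0, 0, 0, 3); (2, 2, 0, 0); (0, 2, 0, 0))


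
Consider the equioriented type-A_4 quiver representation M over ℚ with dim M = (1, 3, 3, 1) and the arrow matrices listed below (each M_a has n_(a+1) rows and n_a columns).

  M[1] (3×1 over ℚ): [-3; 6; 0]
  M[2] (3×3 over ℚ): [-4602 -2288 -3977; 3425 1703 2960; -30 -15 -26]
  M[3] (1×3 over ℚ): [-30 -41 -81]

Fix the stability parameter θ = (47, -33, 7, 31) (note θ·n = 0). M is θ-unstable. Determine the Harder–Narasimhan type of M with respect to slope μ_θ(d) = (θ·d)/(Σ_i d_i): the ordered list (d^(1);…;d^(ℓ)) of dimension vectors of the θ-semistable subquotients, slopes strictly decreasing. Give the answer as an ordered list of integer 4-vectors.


Interval decomposition of M: I[1,4], I[2,3]^2.
HN type (ℓ=3): μ^(1)=31; μ^(2)=7; μ^(3)=-33

((0, 0, 0, 1); (1, 1, 3, 0); (0, 2, 0, 0))


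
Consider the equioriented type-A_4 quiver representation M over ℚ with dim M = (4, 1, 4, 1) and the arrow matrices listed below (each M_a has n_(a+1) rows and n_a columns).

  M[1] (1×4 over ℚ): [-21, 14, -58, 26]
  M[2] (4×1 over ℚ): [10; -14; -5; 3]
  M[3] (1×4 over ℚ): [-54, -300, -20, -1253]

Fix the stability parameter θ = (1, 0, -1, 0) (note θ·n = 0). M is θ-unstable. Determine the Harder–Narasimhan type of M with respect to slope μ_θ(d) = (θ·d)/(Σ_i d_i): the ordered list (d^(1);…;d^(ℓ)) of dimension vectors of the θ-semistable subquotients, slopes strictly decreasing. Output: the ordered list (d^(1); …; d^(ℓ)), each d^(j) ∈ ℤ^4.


Barcode: M ≅ I[1,1]^3, I[1,4], I[3,3]^3. HN layers by μ_θ (3 steps, strictly decreasing):
  μ^(1)=1; μ^(2)=0; μ^(3)=-1

((3, 0, 0, 0); (1, 1, 1, 1); (0, 0, 3, 0))


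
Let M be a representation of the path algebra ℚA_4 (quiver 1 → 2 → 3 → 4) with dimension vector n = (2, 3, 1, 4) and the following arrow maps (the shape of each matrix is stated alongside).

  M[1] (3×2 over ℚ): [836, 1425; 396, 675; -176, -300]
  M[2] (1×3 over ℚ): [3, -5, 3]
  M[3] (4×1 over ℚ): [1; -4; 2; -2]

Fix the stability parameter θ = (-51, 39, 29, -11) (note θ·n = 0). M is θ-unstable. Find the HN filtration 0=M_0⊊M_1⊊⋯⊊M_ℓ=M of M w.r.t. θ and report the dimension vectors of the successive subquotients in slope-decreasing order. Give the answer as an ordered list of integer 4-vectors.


Interval decomposition of M: I[1,1], I[1,2], I[2,2], I[2,4], I[4,4]^3.
HN type (ℓ=4): μ^(1)=39; μ^(2)=19; μ^(3)=-11; μ^(4)=-51

((0, 2, 0, 0); (0, 1, 1, 1); (0, 0, 0, 3); (2, 0, 0, 0))


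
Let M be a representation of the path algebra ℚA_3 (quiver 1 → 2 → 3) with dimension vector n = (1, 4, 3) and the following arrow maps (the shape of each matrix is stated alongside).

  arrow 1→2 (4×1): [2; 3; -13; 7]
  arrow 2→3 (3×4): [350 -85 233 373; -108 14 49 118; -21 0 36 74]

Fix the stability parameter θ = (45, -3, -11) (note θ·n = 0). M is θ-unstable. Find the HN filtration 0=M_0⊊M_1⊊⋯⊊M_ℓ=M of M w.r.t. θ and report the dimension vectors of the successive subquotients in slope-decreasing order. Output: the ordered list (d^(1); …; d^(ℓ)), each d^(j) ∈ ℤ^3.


Barcode: M ≅ I[1,3], I[2,2], I[2,3]^2. HN layers by μ_θ (3 steps, strictly decreasing):
  μ^(1)=31/3; μ^(2)=-3; μ^(3)=-7

((1, 1, 1); (0, 1, 0); (0, 2, 2))


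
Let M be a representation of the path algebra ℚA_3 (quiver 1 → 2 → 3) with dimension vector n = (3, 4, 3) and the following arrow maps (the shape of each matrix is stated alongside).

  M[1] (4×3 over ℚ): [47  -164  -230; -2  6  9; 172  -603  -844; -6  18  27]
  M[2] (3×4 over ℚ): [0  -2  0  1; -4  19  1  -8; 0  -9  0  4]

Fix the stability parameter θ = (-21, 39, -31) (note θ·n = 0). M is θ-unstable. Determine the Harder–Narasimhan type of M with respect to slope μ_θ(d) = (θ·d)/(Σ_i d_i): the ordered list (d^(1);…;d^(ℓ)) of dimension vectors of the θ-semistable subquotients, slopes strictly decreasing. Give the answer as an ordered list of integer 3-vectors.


Interval decomposition of M: I[1,2], I[1,3]^2, I[2,3].
HN type (ℓ=3): μ^(1)=39; μ^(2)=4; μ^(3)=-21

((0, 1, 0); (0, 3, 3); (3, 0, 0))


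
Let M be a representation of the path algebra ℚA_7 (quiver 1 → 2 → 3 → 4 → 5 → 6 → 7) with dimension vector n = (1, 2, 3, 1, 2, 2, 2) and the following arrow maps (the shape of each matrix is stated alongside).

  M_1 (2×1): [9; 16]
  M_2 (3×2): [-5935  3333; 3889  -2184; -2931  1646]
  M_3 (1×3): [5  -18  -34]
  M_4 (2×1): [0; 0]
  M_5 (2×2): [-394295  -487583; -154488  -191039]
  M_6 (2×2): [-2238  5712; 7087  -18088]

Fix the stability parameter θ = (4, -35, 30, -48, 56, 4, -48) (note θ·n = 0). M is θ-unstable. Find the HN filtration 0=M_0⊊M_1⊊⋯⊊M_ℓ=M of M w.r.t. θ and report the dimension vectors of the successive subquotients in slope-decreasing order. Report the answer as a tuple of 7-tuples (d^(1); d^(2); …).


Via rank(M_{q-1}∘⋯∘M_p): M ≅ I[1,4], I[2,3], I[3,3], I[5,6], I[5,7], I[7,7].
μ_θ-semistable layers: μ^(1)=30; μ^(2)=4; μ^(3)=-9; μ^(4)=-31/2; μ^(5)=-35; μ^(6)=-48

((0, 0, 2, 0, 1, 1, 0); (0, 0, 0, 0, 1, 1, 1); (0, 0, 1, 1, 0, 0, 0); (1, 1, 0, 0, 0, 0, 0); (0, 1, 0, 0, 0, 0, 0); (0, 0, 0, 0, 0, 0, 1))


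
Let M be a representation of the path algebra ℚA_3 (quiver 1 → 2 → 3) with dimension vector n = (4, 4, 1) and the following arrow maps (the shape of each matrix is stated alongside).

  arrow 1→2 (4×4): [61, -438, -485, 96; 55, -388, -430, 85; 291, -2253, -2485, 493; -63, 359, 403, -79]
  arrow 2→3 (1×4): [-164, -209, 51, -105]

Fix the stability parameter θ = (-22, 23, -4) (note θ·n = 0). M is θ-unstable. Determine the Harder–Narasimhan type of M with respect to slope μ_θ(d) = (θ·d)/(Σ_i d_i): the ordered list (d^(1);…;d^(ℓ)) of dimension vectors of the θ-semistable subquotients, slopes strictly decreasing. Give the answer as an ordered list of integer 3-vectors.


Barcode: M ≅ I[1,2]^3, I[1,3]. HN layers by μ_θ (3 steps, strictly decreasing):
  μ^(1)=23; μ^(2)=19/2; μ^(3)=-22

((0, 3, 0); (0, 1, 1); (4, 0, 0))


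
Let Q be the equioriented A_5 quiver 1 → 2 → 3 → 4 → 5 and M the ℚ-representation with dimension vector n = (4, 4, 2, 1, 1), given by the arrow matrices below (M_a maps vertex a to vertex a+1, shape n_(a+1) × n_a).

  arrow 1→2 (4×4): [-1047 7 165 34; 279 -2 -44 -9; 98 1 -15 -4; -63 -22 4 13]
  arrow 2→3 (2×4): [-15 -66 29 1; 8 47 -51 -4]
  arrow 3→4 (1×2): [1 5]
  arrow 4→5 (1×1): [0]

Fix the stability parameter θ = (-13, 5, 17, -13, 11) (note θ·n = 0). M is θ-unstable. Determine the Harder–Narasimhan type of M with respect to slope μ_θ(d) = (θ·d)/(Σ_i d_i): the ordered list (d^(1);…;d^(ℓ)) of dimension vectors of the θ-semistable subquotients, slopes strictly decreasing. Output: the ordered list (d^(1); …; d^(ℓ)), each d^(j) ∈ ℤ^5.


Via rank(M_{q-1}∘⋯∘M_p): M ≅ I[1,1], I[1,2], I[1,3], I[1,4], I[2,2], I[5,5].
μ_θ-semistable layers: μ^(1)=17; μ^(2)=11; μ^(3)=5; μ^(4)=3; μ^(5)=-13

((0, 0, 1, 0, 0); (0, 0, 0, 0, 1); (0, 3, 0, 0, 0); (0, 1, 1, 1, 0); (4, 0, 0, 0, 0))
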